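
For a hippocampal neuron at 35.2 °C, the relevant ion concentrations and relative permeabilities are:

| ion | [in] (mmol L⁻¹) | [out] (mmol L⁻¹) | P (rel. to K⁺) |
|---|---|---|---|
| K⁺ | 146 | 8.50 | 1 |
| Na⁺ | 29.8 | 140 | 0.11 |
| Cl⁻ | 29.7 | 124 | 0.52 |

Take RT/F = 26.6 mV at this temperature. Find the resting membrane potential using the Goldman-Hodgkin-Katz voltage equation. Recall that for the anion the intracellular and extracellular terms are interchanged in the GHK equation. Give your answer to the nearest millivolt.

Vm = 26.6 · ln[(Σ P·[cation]ₒ + Σ P·[anion]ᵢ) / (Σ P·[cation]ᵢ + Σ P·[anion]ₒ)]
Numerator = 1×8.50 + 0.11×140 + 0.52×29.7 = 39.34
Denominator = 1×146 + 0.11×29.8 + 0.52×124 = 213.8
Vm = 26.6 · ln(0.18406) = 26.6 × (-1.6925) = -45.02 mV

-45 mV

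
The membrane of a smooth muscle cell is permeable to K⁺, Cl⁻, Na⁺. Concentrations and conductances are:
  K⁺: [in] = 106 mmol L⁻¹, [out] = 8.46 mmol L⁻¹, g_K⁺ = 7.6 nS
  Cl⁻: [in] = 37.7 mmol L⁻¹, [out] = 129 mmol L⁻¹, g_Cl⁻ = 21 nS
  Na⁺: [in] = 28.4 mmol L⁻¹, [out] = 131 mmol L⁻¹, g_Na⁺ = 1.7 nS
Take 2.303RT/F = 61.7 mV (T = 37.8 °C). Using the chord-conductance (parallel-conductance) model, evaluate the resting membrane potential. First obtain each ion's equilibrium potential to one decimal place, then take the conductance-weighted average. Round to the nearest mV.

E_K⁺ = (61.7/1)·log₁₀(8.46/106) = -67.7 mV
E_Cl⁻ = (61.7/-1)·log₁₀(129/37.7) = -33.0 mV
E_Na⁺ = (61.7/1)·log₁₀(131/28.4) = 41.0 mV
Vm = (Σ gᵢEᵢ)/(Σ gᵢ) = (7.6·-67.7 + 21·-33.0 + 1.7·41.0) / (7.6 + 21 + 1.7)
= -1137.82 / 30.3 = -37.55 mV

-38 mV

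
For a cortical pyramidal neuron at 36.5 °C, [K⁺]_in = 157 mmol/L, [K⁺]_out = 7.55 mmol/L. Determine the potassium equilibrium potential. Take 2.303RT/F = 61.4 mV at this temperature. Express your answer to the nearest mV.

E = (61.4/z) · log₁₀([K⁺]_out/[K⁺]_in) with z = +1.
= (61.4/1) · log₁₀(7.55/157) = 61.40 · log₁₀(0.04809)
= 61.40 · (-1.3180) = -80.92 mV

-81 mV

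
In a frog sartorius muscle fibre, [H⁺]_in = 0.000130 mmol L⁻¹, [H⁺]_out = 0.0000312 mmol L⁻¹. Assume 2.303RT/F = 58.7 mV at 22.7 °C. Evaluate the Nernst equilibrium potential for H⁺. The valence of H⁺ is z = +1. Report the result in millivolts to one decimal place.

E = (58.7/z) · log₁₀([H⁺]_out/[H⁺]_in) with z = +1.
= (58.7/1) · log₁₀(0.0000312/0.000130) = 58.70 · log₁₀(0.24)
= 58.70 · (-0.6198) = -36.38 mV

-36.4 mV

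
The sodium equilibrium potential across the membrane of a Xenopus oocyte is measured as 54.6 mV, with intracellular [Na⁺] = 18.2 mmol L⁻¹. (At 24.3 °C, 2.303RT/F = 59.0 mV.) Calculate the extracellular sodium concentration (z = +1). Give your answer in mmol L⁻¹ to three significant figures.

Nernst: E = (59.0/1) · log₁₀([out]/[in]), so log₁₀([out]/[in]) = 54.6 × 1 / 59.0 = 0.9254.
[out]/[in] = 10^(0.9254) = 8.422.
[out] = 8.422 × 18.2 = 153.3 mmol L⁻¹.

153 mmol L⁻¹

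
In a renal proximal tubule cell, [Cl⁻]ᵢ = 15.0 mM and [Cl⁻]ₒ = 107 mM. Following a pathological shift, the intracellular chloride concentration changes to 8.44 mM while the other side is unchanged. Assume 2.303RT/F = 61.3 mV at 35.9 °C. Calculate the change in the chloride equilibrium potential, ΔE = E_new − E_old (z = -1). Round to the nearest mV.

E_old = (61.3/-1)·log₁₀(107/15.0) = -52.31 mV
E_new = (61.3/-1)·log₁₀(107/8.44) = -67.62 mV
ΔE = -67.62 − (-52.31) = -15.31 mV

-15 mV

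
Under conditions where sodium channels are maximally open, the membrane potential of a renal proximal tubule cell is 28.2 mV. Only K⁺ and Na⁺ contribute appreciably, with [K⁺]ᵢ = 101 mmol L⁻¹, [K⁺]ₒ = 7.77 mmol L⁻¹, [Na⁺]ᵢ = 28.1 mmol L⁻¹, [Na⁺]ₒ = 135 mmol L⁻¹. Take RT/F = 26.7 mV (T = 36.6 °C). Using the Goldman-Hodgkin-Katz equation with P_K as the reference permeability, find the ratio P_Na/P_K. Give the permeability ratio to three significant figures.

5.21

Let α = P_Na/P_K. GHK: Vm = 26.7·ln[(Kₒ + α·Naₒ)/(Kᵢ + α·Naᵢ)].
e^(Vm/26.7) = e^(28.2/26.7) = 2.8754
So 2.8754·(Kᵢ + α·Naᵢ) = Kₒ + α·Naₒ → α = (2.8754·101.0 − 7.77) / (135.0 − 2.8754·28.1)
α = (290.4 − 7.77) / (135.0 − 80.8) = 282.6/54.2 = 5.215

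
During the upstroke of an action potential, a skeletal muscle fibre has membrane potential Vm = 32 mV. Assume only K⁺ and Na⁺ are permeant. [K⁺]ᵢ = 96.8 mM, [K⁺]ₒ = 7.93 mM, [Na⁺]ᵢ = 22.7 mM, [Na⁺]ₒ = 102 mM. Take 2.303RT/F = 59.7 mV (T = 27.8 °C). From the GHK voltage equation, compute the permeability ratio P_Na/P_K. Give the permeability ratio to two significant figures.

14

Let α = P_Na/P_K. GHK: Vm = 59.7·log₁₀[(Kₒ + α·Naₒ)/(Kᵢ + α·Naᵢ)].
10^(Vm/59.7) = 10^(32.0/59.7) = 3.4357
So 3.4357·(Kᵢ + α·Naᵢ) = Kₒ + α·Naₒ → α = (3.4357·96.8 − 7.93) / (102.0 − 3.4357·22.7)
α = (332.6 − 7.93) / (102.0 − 77.99) = 324.6/24.01 = 13.52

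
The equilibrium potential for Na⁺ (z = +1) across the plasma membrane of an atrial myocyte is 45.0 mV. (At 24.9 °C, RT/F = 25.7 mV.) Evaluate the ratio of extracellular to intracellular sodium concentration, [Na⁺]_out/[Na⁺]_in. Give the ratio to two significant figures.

5.8

ln([out]/[in]) = E·z/(25.7) = 45.0 × 1 / 25.7 = 1.7510
[out]/[in] = e^(1.7510) = 5.76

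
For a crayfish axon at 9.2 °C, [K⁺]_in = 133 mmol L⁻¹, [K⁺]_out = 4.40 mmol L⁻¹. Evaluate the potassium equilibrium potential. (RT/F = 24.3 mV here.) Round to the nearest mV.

-83 mV

E = (24.3/z) · ln([K⁺]_out/[K⁺]_in) with z = +1.
= (24.3/1) · ln(4.40/133) = 24.30 · ln(0.03308)
= 24.30 · (-3.4087) = -82.83 mV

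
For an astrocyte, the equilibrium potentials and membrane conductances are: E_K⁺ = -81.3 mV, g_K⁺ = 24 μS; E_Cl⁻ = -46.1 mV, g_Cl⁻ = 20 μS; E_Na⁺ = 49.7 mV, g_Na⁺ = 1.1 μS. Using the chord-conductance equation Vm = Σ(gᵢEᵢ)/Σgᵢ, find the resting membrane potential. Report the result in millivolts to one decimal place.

-62.5 mV

Σ gᵢEᵢ = 24·(-81.3) + 20·(-46.1) + 1.1·(49.7) = -2818.53
Σ gᵢ = 24 + 20 + 1.1 = 45.1
Vm = -2818.53 / 45.1 = -62.50 mV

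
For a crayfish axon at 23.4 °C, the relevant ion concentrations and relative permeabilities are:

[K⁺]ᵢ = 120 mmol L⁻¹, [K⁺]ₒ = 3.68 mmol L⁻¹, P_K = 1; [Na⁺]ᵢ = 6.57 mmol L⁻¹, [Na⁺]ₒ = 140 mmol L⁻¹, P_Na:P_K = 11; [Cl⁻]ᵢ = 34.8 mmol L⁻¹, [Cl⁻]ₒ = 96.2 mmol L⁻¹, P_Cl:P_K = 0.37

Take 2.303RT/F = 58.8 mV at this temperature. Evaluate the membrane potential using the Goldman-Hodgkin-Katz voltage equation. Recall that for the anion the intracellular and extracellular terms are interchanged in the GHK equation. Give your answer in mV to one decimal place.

49.1 mV

Vm = 58.8 · log₁₀[(Σ P·[cation]ₒ + Σ P·[anion]ᵢ) / (Σ P·[cation]ᵢ + Σ P·[anion]ₒ)]
Numerator = 1×3.68 + 11×140 + 0.37×34.8 = 1557
Denominator = 1×120 + 11×6.57 + 0.37×96.2 = 227.9
Vm = 58.8 · log₁₀(6.8311) = 58.8 × (0.8345) = 49.07 mV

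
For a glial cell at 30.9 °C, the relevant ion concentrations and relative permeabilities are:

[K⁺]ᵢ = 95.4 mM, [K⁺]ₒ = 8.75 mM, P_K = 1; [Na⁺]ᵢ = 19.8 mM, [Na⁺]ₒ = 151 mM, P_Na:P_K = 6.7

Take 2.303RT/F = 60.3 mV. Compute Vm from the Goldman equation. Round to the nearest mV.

39 mV

Vm = 60.3 · log₁₀[(Σ P·[cation]ₒ + Σ P·[anion]ᵢ) / (Σ P·[cation]ᵢ + Σ P·[anion]ₒ)]
Numerator = 1×8.75 + 6.7×151 = 1020
Denominator = 1×95.4 + 6.7×19.8 = 228.1
Vm = 60.3 · log₁₀(4.4745) = 60.3 × (0.6507) = 39.24 mV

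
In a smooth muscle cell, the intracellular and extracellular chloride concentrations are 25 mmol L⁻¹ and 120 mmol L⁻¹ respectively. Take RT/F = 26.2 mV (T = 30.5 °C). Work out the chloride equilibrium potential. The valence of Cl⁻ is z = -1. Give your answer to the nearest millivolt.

E = (26.2/z) · ln([Cl⁻]_out/[Cl⁻]_in) with z = -1.
For an anion, dividing by z = -1 reverses the sign.
= (26.2/-1) · ln(120/25) = -26.20 · ln(4.8)
= -26.20 · (1.5686) = -41.10 mV

-41 mV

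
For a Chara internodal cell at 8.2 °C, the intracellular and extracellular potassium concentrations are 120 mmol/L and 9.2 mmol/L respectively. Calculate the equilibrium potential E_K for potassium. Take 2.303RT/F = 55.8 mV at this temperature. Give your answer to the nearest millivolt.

E = (55.8/z) · log₁₀([K⁺]_out/[K⁺]_in) with z = +1.
= (55.8/1) · log₁₀(9.2/120) = 55.80 · log₁₀(0.07667)
= 55.80 · (-1.1154) = -62.24 mV

-62 mV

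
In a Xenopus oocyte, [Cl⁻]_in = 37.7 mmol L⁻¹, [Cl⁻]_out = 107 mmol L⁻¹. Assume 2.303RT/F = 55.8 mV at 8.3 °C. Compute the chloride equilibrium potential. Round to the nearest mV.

E = (55.8/z) · log₁₀([Cl⁻]_out/[Cl⁻]_in) with z = -1.
For an anion, dividing by z = -1 reverses the sign.
= (55.8/-1) · log₁₀(107/37.7) = -55.80 · log₁₀(2.838)
= -55.80 · (0.4530) = -25.28 mV

-25 mV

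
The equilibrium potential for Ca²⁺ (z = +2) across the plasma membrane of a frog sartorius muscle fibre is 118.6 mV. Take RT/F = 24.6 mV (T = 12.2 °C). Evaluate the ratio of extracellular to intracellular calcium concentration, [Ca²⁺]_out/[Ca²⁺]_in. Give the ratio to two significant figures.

15000

ln([out]/[in]) = E·z/(24.6) = 118.6 × 2 / 24.6 = 9.6423
[out]/[in] = e^(9.6423) = 1.54e+04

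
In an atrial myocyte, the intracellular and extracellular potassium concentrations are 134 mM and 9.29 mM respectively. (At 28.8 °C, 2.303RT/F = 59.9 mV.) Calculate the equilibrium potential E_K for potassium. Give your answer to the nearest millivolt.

-69 mV

E = (59.9/z) · log₁₀([K⁺]_out/[K⁺]_in) with z = +1.
= (59.9/1) · log₁₀(9.29/134) = 59.90 · log₁₀(0.06933)
= 59.90 · (-1.1591) = -69.43 mV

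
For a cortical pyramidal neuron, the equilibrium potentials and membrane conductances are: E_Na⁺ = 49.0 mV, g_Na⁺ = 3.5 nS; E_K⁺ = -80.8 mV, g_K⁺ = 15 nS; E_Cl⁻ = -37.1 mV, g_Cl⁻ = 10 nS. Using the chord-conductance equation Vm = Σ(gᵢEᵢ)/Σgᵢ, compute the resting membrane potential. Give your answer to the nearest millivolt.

Σ gᵢEᵢ = 3.5·(49.0) + 15·(-80.8) + 10·(-37.1) = -1411.50
Σ gᵢ = 3.5 + 15 + 10 = 28.5
Vm = -1411.50 / 28.5 = -49.53 mV

-50 mV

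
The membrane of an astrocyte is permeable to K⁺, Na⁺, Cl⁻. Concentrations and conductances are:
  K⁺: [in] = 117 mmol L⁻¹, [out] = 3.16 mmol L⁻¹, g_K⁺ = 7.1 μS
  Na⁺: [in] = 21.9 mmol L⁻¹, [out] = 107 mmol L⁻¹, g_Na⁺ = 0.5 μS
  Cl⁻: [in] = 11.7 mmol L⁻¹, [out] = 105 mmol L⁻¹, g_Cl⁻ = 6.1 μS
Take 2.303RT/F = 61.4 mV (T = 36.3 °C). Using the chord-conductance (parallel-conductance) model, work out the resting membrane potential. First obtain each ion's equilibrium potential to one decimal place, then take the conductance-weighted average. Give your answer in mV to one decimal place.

-74.4 mV

E_K⁺ = (61.4/1)·log₁₀(3.16/117) = -96.3 mV
E_Na⁺ = (61.4/1)·log₁₀(107/21.9) = 42.3 mV
E_Cl⁻ = (61.4/-1)·log₁₀(105/11.7) = -58.5 mV
Vm = (Σ gᵢEᵢ)/(Σ gᵢ) = (7.1·-96.3 + 0.5·42.3 + 6.1·-58.5) / (7.1 + 0.5 + 6.1)
= -1019.43 / 13.7 = -74.41 mV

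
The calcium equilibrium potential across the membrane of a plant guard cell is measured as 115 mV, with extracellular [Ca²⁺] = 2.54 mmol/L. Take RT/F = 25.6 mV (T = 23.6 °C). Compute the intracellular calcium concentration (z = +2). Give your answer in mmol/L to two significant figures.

0.00032 mmol/L

Nernst: E = (25.6/2) · ln([out]/[in]), so ln([out]/[in]) = 115.0 × 2 / 25.6 = 8.9844.
[out]/[in] = e^(8.9844) = 7977.
[in] = 2.54 / 7977 = 0.0003184 mmol/L.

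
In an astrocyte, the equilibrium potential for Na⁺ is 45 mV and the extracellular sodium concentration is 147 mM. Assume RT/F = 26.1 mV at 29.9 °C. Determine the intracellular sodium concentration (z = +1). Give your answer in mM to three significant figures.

Nernst: E = (26.1/1) · ln([out]/[in]), so ln([out]/[in]) = 45.0 × 1 / 26.1 = 1.7241.
[out]/[in] = e^(1.7241) = 5.608.
[in] = 147 / 5.608 = 26.21 mM.

26.2 mM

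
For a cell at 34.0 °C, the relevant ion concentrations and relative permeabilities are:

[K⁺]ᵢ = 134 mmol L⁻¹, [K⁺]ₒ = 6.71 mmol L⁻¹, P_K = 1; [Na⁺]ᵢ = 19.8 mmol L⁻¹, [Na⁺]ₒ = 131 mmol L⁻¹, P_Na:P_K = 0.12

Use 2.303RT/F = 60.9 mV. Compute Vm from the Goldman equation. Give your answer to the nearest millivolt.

-48 mV

Vm = 60.9 · log₁₀[(Σ P·[cation]ₒ + Σ P·[anion]ᵢ) / (Σ P·[cation]ᵢ + Σ P·[anion]ₒ)]
Numerator = 1×6.71 + 0.12×131 = 22.43
Denominator = 1×134 + 0.12×19.8 = 136.4
Vm = 60.9 · log₁₀(0.16447) = 60.9 × (-0.7839) = -47.74 mV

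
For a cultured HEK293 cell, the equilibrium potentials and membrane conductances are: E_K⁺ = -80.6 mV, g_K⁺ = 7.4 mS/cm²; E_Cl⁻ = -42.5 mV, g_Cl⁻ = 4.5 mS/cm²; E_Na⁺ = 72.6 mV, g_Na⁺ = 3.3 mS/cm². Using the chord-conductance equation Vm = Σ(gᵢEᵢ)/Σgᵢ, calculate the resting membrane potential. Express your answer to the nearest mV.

-36 mV

Σ gᵢEᵢ = 7.4·(-80.6) + 4.5·(-42.5) + 3.3·(72.6) = -548.11
Σ gᵢ = 7.4 + 4.5 + 3.3 = 15.2
Vm = -548.11 / 15.2 = -36.06 mV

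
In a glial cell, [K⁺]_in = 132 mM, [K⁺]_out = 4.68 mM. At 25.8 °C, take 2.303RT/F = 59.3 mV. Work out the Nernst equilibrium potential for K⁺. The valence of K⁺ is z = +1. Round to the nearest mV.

E = (59.3/z) · log₁₀([K⁺]_out/[K⁺]_in) with z = +1.
= (59.3/1) · log₁₀(4.68/132) = 59.30 · log₁₀(0.03545)
= 59.30 · (-1.4503) = -86.00 mV

-86 mV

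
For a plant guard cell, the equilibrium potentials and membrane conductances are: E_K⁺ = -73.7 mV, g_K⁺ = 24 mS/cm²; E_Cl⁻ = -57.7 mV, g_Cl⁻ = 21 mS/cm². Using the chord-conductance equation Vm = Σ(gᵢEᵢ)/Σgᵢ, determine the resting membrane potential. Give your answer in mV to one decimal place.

-66.2 mV

Σ gᵢEᵢ = 24·(-73.7) + 21·(-57.7) = -2980.50
Σ gᵢ = 24 + 21 = 45
Vm = -2980.50 / 45 = -66.23 mV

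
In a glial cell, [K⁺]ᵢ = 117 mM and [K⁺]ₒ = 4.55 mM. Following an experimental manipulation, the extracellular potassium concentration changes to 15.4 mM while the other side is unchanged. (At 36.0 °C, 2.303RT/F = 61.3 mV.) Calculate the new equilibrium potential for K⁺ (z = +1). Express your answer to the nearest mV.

-54 mV

After the shift: [K⁺]_out = 15.4, [K⁺]_in = 117 mM.
E_new = (61.3/1)·log₁₀(15.4/117) = 61.30 · (-0.8807) = -53.98 mV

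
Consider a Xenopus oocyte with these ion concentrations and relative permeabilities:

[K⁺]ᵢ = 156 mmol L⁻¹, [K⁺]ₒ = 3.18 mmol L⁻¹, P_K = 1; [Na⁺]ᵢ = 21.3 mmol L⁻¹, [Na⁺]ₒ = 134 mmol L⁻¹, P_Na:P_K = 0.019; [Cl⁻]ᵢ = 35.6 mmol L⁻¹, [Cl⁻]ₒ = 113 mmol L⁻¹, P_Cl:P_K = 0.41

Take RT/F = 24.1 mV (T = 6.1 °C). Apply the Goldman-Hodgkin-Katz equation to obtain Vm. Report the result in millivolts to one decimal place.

-55.4 mV

Vm = 24.1 · ln[(Σ P·[cation]ₒ + Σ P·[anion]ᵢ) / (Σ P·[cation]ᵢ + Σ P·[anion]ₒ)]
Numerator = 1×3.18 + 0.019×134 + 0.41×35.6 = 20.32
Denominator = 1×156 + 0.019×21.3 + 0.41×113 = 202.7
Vm = 24.1 · ln(0.10024) = 24.1 × (-2.3002) = -55.43 mV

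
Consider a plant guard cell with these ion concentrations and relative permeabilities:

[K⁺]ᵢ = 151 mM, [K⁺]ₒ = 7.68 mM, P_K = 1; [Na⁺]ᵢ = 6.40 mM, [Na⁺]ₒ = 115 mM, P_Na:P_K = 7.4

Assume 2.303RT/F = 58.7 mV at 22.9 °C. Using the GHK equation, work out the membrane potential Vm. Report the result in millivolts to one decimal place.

Vm = 58.7 · log₁₀[(Σ P·[cation]ₒ + Σ P·[anion]ᵢ) / (Σ P·[cation]ᵢ + Σ P·[anion]ₒ)]
Numerator = 1×7.68 + 7.4×115 = 858.7
Denominator = 1×151 + 7.4×6.40 = 198.4
Vm = 58.7 · log₁₀(4.3289) = 58.7 × (0.6364) = 37.36 mV

37.4 mV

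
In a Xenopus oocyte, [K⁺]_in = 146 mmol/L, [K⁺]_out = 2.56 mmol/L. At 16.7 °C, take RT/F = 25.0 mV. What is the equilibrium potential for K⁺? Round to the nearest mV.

E = (25.0/z) · ln([K⁺]_out/[K⁺]_in) with z = +1.
= (25.0/1) · ln(2.56/146) = 25.00 · ln(0.01753)
= 25.00 · (-4.0436) = -101.09 mV

-101 mV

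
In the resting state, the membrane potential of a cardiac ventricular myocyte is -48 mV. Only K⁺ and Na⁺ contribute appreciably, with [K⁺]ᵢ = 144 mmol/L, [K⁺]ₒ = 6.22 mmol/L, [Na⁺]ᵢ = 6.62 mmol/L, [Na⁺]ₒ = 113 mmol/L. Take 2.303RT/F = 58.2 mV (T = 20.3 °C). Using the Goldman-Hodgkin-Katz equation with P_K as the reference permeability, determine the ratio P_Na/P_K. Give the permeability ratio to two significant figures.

Let α = P_Na/P_K. GHK: Vm = 58.2·log₁₀[(Kₒ + α·Naₒ)/(Kᵢ + α·Naᵢ)].
10^(Vm/58.2) = 10^(-48.0/58.2) = 0.14971
So 0.14971·(Kᵢ + α·Naᵢ) = Kₒ + α·Naₒ → α = (0.14971·144.0 − 6.22) / (113.0 − 0.14971·6.62)
α = (21.56 − 6.22) / (113.0 − 0.9911) = 15.34/112 = 0.1369

0.14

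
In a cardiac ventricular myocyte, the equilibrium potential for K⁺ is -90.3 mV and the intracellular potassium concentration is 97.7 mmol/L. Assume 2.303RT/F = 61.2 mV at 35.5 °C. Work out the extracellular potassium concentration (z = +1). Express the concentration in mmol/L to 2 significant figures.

3.3 mmol/L

Nernst: E = (61.2/1) · log₁₀([out]/[in]), so log₁₀([out]/[in]) = -90.3 × 1 / 61.2 = -1.4755.
[out]/[in] = 10^(-1.4755) = 0.03346.
[out] = 0.03346 × 97.7 = 3.269 mmol/L.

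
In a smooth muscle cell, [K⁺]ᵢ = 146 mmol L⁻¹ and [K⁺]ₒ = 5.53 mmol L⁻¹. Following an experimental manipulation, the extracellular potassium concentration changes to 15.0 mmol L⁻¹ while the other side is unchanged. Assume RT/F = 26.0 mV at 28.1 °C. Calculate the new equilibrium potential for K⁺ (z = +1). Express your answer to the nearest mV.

After the shift: [K⁺]_out = 15.0, [K⁺]_in = 146 mmol L⁻¹.
E_new = (26.0/1)·ln(15.0/146) = 26.00 · (-2.2756) = -59.16 mV

-59 mV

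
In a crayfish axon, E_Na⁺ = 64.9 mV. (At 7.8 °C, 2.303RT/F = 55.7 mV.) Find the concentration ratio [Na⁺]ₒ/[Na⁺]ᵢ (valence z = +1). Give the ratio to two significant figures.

15

log₁₀([out]/[in]) = E·z/(55.7) = 64.9 × 1 / 55.7 = 1.1652
[out]/[in] = 10^(1.1652) = 14.63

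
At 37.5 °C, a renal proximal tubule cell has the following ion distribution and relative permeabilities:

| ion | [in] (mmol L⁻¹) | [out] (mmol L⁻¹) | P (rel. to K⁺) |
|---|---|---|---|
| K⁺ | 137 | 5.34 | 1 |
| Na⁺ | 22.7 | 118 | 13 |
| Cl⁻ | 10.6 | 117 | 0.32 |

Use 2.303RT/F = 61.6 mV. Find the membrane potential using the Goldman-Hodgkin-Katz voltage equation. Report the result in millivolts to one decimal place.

31.8 mV

Vm = 61.6 · log₁₀[(Σ P·[cation]ₒ + Σ P·[anion]ᵢ) / (Σ P·[cation]ᵢ + Σ P·[anion]ₒ)]
Numerator = 1×5.34 + 13×118 + 0.32×10.6 = 1543
Denominator = 1×137 + 13×22.7 + 0.32×117 = 469.5
Vm = 61.6 · log₁₀(3.2856) = 61.6 × (0.5166) = 31.82 mV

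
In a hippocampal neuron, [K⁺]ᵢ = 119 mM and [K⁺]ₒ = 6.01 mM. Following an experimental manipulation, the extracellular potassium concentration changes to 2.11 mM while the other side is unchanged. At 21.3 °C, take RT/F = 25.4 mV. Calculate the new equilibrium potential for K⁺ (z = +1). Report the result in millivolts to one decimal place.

After the shift: [K⁺]_out = 2.11, [K⁺]_in = 119 mM.
E_new = (25.4/1)·ln(2.11/119) = 25.40 · (-4.0324) = -102.42 mV

-102.4 mV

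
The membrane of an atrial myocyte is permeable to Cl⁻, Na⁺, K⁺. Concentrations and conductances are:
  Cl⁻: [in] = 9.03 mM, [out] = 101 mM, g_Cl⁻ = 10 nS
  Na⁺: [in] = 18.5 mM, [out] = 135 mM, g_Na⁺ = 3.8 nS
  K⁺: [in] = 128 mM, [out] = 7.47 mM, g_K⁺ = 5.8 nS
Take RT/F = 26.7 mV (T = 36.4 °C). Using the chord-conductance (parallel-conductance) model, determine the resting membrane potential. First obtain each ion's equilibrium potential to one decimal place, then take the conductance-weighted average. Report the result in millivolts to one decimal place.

E_Cl⁻ = (26.7/-1)·ln(101/9.03) = -64.5 mV
E_Na⁺ = (26.7/1)·ln(135/18.5) = 53.1 mV
E_K⁺ = (26.7/1)·ln(7.47/128) = -75.9 mV
Vm = (Σ gᵢEᵢ)/(Σ gᵢ) = (10·-64.5 + 3.8·53.1 + 5.8·-75.9) / (10 + 3.8 + 5.8)
= -883.44 / 19.6 = -45.07 mV

-45.1 mV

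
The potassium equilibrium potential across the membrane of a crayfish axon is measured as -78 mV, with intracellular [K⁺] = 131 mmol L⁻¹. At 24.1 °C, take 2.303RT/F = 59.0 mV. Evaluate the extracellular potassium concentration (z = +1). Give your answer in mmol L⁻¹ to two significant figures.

6.2 mmol L⁻¹

Nernst: E = (59.0/1) · log₁₀([out]/[in]), so log₁₀([out]/[in]) = -78.0 × 1 / 59.0 = -1.3220.
[out]/[in] = 10^(-1.3220) = 0.04764.
[out] = 0.04764 × 131 = 6.241 mmol L⁻¹.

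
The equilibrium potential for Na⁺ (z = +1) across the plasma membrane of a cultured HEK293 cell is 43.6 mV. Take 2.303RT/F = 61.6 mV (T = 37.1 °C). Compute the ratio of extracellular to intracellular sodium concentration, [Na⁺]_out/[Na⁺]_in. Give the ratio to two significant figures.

5.1

log₁₀([out]/[in]) = E·z/(61.6) = 43.6 × 1 / 61.6 = 0.7078
[out]/[in] = 10^(0.7078) = 5.103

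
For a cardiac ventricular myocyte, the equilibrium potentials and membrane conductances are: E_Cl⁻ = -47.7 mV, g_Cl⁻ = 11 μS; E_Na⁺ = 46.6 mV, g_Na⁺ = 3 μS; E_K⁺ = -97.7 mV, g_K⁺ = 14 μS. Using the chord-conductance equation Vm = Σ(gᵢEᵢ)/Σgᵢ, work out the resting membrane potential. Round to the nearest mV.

Σ gᵢEᵢ = 11·(-47.7) + 3·(46.6) + 14·(-97.7) = -1752.70
Σ gᵢ = 11 + 3 + 14 = 28
Vm = -1752.70 / 28 = -62.60 mV

-63 mV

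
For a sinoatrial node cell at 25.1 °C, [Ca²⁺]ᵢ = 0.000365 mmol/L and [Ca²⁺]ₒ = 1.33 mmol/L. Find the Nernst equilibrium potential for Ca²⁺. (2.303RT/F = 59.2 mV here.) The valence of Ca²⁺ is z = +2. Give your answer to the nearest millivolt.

E = (59.2/z) · log₁₀([Ca²⁺]_out/[Ca²⁺]_in) with z = +2.
= (59.2/2) · log₁₀(1.33/0.000365) = 29.60 · log₁₀(3644)
= 29.60 · (3.5616) = 105.42 mV

105 mV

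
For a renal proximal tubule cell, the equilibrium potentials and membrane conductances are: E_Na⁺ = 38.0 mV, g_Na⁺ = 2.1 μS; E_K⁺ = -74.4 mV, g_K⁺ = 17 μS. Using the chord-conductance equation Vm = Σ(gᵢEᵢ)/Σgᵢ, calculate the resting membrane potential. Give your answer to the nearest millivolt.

Σ gᵢEᵢ = 2.1·(38.0) + 17·(-74.4) = -1185.00
Σ gᵢ = 2.1 + 17 = 19.1
Vm = -1185.00 / 19.1 = -62.04 mV

-62 mV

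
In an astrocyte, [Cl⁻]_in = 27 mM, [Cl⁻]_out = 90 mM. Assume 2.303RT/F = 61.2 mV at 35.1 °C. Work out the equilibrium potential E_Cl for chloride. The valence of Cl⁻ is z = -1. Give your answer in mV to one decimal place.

E = (61.2/z) · log₁₀([Cl⁻]_out/[Cl⁻]_in) with z = -1.
For an anion, dividing by z = -1 reverses the sign.
= (61.2/-1) · log₁₀(90/27) = -61.20 · log₁₀(3.333)
= -61.20 · (0.5229) = -32.00 mV

-32.0 mV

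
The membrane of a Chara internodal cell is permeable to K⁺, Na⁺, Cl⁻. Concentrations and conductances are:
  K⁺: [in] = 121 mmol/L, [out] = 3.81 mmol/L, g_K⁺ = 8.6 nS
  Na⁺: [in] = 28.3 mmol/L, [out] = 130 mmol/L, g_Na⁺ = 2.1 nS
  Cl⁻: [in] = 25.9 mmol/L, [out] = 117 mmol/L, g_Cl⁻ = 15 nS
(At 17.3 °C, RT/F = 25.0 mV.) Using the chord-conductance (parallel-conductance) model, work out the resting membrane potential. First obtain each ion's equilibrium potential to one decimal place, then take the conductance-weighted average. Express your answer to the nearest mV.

-48 mV

E_K⁺ = (25.0/1)·ln(3.81/121) = -86.5 mV
E_Na⁺ = (25.0/1)·ln(130/28.3) = 38.1 mV
E_Cl⁻ = (25.0/-1)·ln(117/25.9) = -37.7 mV
Vm = (Σ gᵢEᵢ)/(Σ gᵢ) = (8.6·-86.5 + 2.1·38.1 + 15·-37.7) / (8.6 + 2.1 + 15)
= -1229.39 / 25.7 = -47.84 mV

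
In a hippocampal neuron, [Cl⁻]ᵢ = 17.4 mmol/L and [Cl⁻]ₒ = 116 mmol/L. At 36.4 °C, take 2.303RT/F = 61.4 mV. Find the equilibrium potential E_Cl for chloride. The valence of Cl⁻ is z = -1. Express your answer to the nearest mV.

E = (61.4/z) · log₁₀([Cl⁻]_out/[Cl⁻]_in) with z = -1.
For an anion, dividing by z = -1 reverses the sign.
= (61.4/-1) · log₁₀(116/17.4) = -61.40 · log₁₀(6.667)
= -61.40 · (0.8239) = -50.59 mV

-51 mV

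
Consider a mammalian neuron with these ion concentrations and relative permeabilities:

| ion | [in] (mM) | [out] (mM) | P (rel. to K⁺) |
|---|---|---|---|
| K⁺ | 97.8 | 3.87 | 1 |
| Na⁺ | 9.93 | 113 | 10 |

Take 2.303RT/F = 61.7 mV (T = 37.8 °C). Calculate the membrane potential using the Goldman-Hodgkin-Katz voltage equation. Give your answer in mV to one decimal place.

Vm = 61.7 · log₁₀[(Σ P·[cation]ₒ + Σ P·[anion]ᵢ) / (Σ P·[cation]ᵢ + Σ P·[anion]ₒ)]
Numerator = 1×3.87 + 10×113 = 1134
Denominator = 1×97.8 + 10×9.93 = 197.1
Vm = 61.7 · log₁₀(5.7528) = 61.7 × (0.7599) = 46.88 mV

46.9 mV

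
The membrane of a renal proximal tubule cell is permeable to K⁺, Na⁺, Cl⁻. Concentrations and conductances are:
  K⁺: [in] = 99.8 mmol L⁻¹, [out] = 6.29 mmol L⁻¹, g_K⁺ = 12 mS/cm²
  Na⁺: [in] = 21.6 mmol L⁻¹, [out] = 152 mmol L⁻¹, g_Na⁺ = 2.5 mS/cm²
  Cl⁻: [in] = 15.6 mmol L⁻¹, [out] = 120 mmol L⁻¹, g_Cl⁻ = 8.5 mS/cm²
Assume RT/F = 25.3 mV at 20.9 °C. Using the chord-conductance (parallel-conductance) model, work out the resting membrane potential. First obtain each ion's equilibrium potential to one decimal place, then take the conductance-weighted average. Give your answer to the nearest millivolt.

E_K⁺ = (25.3/1)·ln(6.29/99.8) = -69.9 mV
E_Na⁺ = (25.3/1)·ln(152/21.6) = 49.4 mV
E_Cl⁻ = (25.3/-1)·ln(120/15.6) = -51.6 mV
Vm = (Σ gᵢEᵢ)/(Σ gᵢ) = (12·-69.9 + 2.5·49.4 + 8.5·-51.6) / (12 + 2.5 + 8.5)
= -1153.90 / 23 = -50.17 mV

-50 mV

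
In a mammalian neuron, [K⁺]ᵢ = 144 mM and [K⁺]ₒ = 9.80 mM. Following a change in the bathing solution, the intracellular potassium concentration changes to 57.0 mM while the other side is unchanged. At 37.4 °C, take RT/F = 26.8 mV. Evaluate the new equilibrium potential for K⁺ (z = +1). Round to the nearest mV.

After the shift: [K⁺]_out = 9.80, [K⁺]_in = 57.0 mM.
E_new = (26.8/1)·ln(9.80/57.0) = 26.80 · (-1.7607) = -47.19 mV

-47 mV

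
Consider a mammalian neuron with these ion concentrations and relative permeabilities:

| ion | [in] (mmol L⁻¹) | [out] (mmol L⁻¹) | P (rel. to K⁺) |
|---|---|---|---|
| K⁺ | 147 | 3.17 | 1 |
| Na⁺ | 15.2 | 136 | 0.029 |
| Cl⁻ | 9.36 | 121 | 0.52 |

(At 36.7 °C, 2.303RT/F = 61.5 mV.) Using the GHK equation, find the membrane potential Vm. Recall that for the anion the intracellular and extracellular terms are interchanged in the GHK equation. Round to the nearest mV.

-77 mV

Vm = 61.5 · log₁₀[(Σ P·[cation]ₒ + Σ P·[anion]ᵢ) / (Σ P·[cation]ᵢ + Σ P·[anion]ₒ)]
Numerator = 1×3.17 + 0.029×136 + 0.52×9.36 = 11.98
Denominator = 1×147 + 0.029×15.2 + 0.52×121 = 210.4
Vm = 61.5 · log₁₀(0.056955) = 61.5 × (-1.2445) = -76.53 mV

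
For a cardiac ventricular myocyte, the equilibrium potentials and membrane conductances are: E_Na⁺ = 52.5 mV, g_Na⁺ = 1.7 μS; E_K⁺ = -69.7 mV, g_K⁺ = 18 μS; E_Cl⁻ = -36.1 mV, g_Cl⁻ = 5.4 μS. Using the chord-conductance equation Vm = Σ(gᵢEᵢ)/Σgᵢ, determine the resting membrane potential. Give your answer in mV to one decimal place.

-54.2 mV

Σ gᵢEᵢ = 1.7·(52.5) + 18·(-69.7) + 5.4·(-36.1) = -1360.29
Σ gᵢ = 1.7 + 18 + 5.4 = 25.1
Vm = -1360.29 / 25.1 = -54.19 mV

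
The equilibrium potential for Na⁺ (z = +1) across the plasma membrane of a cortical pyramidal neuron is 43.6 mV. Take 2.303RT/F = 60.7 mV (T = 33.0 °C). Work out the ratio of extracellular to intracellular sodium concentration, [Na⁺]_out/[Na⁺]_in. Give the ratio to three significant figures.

5.23

log₁₀([out]/[in]) = E·z/(60.7) = 43.6 × 1 / 60.7 = 0.7183
[out]/[in] = 10^(0.7183) = 5.227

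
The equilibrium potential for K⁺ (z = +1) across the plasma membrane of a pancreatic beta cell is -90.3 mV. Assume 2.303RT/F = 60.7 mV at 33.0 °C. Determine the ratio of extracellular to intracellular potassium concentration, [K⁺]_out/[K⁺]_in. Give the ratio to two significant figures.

log₁₀([out]/[in]) = E·z/(60.7) = -90.3 × 1 / 60.7 = -1.4876
[out]/[in] = 10^(-1.4876) = 0.03254

0.033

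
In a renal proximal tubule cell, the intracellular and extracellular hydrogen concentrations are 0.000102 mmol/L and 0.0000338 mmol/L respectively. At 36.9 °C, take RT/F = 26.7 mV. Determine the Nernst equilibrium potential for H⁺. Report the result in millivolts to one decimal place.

-29.5 mV

E = (26.7/z) · ln([H⁺]_out/[H⁺]_in) with z = +1.
= (26.7/1) · ln(0.0000338/0.000102) = 26.70 · ln(0.3314)
= 26.70 · (-1.1045) = -29.49 mV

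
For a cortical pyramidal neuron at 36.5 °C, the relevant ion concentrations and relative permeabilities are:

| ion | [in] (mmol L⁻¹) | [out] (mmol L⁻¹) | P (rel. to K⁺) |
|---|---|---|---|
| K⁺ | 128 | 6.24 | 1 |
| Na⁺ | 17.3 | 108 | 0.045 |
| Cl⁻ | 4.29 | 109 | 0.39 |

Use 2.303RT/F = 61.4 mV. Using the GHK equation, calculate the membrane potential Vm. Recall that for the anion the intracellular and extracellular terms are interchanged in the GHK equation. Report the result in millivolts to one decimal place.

-69.2 mV

Vm = 61.4 · log₁₀[(Σ P·[cation]ₒ + Σ P·[anion]ᵢ) / (Σ P·[cation]ᵢ + Σ P·[anion]ₒ)]
Numerator = 1×6.24 + 0.045×108 + 0.39×4.29 = 12.77
Denominator = 1×128 + 0.045×17.3 + 0.39×109 = 171.3
Vm = 61.4 · log₁₀(0.074571) = 61.4 × (-1.1274) = -69.22 mV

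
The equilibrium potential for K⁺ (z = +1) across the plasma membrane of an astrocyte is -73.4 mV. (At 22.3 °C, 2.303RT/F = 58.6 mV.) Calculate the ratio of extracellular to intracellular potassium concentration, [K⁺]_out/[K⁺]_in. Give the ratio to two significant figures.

0.056

log₁₀([out]/[in]) = E·z/(58.6) = -73.4 × 1 / 58.6 = -1.2526
[out]/[in] = 10^(-1.2526) = 0.0559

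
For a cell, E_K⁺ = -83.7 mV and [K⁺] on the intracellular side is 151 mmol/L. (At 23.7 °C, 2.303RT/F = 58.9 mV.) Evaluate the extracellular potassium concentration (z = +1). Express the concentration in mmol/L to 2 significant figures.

Nernst: E = (58.9/1) · log₁₀([out]/[in]), so log₁₀([out]/[in]) = -83.7 × 1 / 58.9 = -1.4211.
[out]/[in] = 10^(-1.4211) = 0.03793.
[out] = 0.03793 × 151 = 5.727 mmol/L.

5.7 mmol/L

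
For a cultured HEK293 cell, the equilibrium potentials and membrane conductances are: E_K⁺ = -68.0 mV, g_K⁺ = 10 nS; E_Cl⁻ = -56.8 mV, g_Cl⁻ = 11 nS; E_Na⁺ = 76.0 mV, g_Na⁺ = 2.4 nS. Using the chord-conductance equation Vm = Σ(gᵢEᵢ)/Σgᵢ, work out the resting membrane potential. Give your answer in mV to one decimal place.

-48.0 mV

Σ gᵢEᵢ = 10·(-68.0) + 11·(-56.8) + 2.4·(76.0) = -1122.40
Σ gᵢ = 10 + 11 + 2.4 = 23.4
Vm = -1122.40 / 23.4 = -47.97 mV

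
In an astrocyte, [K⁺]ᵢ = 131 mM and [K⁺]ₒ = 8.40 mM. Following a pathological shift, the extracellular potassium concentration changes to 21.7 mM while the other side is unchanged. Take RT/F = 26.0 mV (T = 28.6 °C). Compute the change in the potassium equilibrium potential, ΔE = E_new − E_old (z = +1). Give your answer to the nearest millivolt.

25 mV

E_old = (26.0/1)·ln(8.40/131) = -71.42 mV
E_new = (26.0/1)·ln(21.7/131) = -46.75 mV
ΔE = -46.75 − (-71.42) = 24.68 mV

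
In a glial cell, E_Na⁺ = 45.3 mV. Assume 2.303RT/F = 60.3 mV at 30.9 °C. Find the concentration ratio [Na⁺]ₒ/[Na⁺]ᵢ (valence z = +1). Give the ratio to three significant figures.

5.64

log₁₀([out]/[in]) = E·z/(60.3) = 45.3 × 1 / 60.3 = 0.7512
[out]/[in] = 10^(0.7512) = 5.64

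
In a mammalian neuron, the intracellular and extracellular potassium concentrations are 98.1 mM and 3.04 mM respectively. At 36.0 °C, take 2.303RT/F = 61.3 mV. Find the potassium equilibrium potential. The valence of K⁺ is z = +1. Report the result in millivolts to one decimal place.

E = (61.3/z) · log₁₀([K⁺]_out/[K⁺]_in) with z = +1.
= (61.3/1) · log₁₀(3.04/98.1) = 61.30 · log₁₀(0.03099)
= 61.30 · (-1.5088) = -92.49 mV

-92.5 mV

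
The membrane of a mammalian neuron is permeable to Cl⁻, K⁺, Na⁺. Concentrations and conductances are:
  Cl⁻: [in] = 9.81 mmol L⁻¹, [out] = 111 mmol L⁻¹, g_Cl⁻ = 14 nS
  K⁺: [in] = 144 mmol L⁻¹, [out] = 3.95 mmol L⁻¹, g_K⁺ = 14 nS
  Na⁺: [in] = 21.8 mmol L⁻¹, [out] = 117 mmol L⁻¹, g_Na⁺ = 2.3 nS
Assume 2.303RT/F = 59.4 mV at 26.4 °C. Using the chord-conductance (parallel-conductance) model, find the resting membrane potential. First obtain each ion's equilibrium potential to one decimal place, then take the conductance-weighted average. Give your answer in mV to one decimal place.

-68.5 mV

E_Cl⁻ = (59.4/-1)·log₁₀(111/9.81) = -62.6 mV
E_K⁺ = (59.4/1)·log₁₀(3.95/144) = -92.8 mV
E_Na⁺ = (59.4/1)·log₁₀(117/21.8) = 43.3 mV
Vm = (Σ gᵢEᵢ)/(Σ gᵢ) = (14·-62.6 + 14·-92.8 + 2.3·43.3) / (14 + 14 + 2.3)
= -2076.01 / 30.3 = -68.52 mV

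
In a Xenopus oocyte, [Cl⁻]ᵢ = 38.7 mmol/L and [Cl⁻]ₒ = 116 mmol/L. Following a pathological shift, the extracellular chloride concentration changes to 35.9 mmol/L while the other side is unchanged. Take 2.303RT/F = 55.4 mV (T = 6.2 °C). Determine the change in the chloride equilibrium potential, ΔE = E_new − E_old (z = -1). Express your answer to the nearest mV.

E_old = (55.4/-1)·log₁₀(116/38.7) = -26.41 mV
E_new = (55.4/-1)·log₁₀(35.9/38.7) = 1.81 mV
ΔE = 1.81 − (-26.41) = 28.22 mV

28 mV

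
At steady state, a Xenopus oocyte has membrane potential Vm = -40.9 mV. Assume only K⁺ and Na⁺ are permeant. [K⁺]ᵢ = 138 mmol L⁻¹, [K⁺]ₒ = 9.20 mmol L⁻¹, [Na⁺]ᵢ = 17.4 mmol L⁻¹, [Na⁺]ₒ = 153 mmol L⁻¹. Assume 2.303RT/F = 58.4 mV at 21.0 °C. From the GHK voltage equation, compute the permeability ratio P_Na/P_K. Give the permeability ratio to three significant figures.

Let α = P_Na/P_K. GHK: Vm = 58.4·log₁₀[(Kₒ + α·Naₒ)/(Kᵢ + α·Naᵢ)].
10^(Vm/58.4) = 10^(-40.9/58.4) = 0.19937
So 0.19937·(Kᵢ + α·Naᵢ) = Kₒ + α·Naₒ → α = (0.19937·138.0 − 9.2) / (153.0 − 0.19937·17.4)
α = (27.51 − 9.2) / (153.0 − 3.469) = 18.31/149.5 = 0.1225

0.122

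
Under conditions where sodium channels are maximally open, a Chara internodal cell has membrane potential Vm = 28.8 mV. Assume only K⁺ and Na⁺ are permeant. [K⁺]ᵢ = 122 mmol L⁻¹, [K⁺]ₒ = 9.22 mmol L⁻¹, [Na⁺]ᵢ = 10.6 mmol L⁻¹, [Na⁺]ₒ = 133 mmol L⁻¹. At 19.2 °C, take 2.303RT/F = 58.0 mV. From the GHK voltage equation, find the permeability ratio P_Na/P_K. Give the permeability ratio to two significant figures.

3.7

Let α = P_Na/P_K. GHK: Vm = 58.0·log₁₀[(Kₒ + α·Naₒ)/(Kᵢ + α·Naᵢ)].
10^(Vm/58.0) = 10^(28.8/58.0) = 3.1373
So 3.1373·(Kᵢ + α·Naᵢ) = Kₒ + α·Naₒ → α = (3.1373·122.0 − 9.22) / (133.0 − 3.1373·10.6)
α = (382.7 − 9.22) / (133.0 − 33.26) = 373.5/99.74 = 3.745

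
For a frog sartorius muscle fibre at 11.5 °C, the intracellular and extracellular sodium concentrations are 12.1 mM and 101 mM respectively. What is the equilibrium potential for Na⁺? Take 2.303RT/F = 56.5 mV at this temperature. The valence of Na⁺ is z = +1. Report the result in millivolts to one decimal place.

E = (56.5/z) · log₁₀([Na⁺]_out/[Na⁺]_in) with z = +1.
= (56.5/1) · log₁₀(101/12.1) = 56.50 · log₁₀(8.347)
= 56.50 · (0.9215) = 52.07 mV

52.1 mV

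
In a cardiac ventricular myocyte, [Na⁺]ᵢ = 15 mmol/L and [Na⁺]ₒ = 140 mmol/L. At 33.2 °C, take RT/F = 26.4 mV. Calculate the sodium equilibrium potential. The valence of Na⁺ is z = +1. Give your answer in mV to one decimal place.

E = (26.4/z) · ln([Na⁺]_out/[Na⁺]_in) with z = +1.
= (26.4/1) · ln(140/15) = 26.40 · ln(9.333)
= 26.40 · (2.2336) = 58.97 mV

59.0 mV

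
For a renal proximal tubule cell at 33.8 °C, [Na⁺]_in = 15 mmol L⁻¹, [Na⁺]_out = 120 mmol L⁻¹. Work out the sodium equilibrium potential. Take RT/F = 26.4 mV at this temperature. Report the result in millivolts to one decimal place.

E = (26.4/z) · ln([Na⁺]_out/[Na⁺]_in) with z = +1.
= (26.4/1) · ln(120/15) = 26.40 · ln(8)
= 26.40 · (2.0794) = 54.90 mV

54.9 mV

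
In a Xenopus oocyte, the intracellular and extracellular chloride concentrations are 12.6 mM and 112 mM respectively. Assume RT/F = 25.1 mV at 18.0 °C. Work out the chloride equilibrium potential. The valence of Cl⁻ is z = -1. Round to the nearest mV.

-55 mV

E = (25.1/z) · ln([Cl⁻]_out/[Cl⁻]_in) with z = -1.
For an anion, dividing by z = -1 reverses the sign.
= (25.1/-1) · ln(112/12.6) = -25.10 · ln(8.889)
= -25.10 · (2.1848) = -54.84 mV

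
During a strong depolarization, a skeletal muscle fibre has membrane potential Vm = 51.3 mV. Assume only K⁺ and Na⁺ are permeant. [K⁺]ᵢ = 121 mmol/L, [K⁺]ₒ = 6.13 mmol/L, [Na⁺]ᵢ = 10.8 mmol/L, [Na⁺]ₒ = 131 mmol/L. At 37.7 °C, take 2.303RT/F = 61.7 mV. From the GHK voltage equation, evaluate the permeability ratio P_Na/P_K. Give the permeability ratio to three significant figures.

14.1

Let α = P_Na/P_K. GHK: Vm = 61.7·log₁₀[(Kₒ + α·Naₒ)/(Kᵢ + α·Naᵢ)].
10^(Vm/61.7) = 10^(51.3/61.7) = 6.7833
So 6.7833·(Kᵢ + α·Naᵢ) = Kₒ + α·Naₒ → α = (6.7833·121.0 − 6.13) / (131.0 − 6.7833·10.8)
α = (820.8 − 6.13) / (131.0 − 73.26) = 814.7/57.74 = 14.11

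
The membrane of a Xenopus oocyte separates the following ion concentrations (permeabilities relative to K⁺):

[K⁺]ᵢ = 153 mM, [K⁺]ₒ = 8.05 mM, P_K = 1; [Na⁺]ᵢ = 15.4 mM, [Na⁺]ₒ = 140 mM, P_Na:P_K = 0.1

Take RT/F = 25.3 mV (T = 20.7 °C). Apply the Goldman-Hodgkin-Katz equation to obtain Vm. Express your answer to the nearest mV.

-49 mV

Vm = 25.3 · ln[(Σ P·[cation]ₒ + Σ P·[anion]ᵢ) / (Σ P·[cation]ᵢ + Σ P·[anion]ₒ)]
Numerator = 1×8.05 + 0.1×140 = 22.05
Denominator = 1×153 + 0.1×15.4 = 154.5
Vm = 25.3 · ln(0.14268) = 25.3 × (-1.9471) = -49.26 mV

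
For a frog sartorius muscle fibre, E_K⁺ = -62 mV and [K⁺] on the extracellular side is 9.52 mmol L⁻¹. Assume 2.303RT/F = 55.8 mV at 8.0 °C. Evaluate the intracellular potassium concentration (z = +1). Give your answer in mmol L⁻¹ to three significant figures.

Nernst: E = (55.8/1) · log₁₀([out]/[in]), so log₁₀([out]/[in]) = -62.0 × 1 / 55.8 = -1.1111.
[out]/[in] = 10^(-1.1111) = 0.07743.
[in] = 9.52 / 0.07743 = 123 mmol L⁻¹.

123 mmol L⁻¹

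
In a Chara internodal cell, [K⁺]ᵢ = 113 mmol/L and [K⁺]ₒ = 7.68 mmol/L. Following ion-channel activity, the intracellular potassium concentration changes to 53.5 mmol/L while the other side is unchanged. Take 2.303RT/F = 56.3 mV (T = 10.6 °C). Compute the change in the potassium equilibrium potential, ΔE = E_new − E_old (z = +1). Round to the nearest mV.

E_old = (56.3/1)·log₁₀(7.68/113) = -65.74 mV
E_new = (56.3/1)·log₁₀(7.68/53.5) = -47.46 mV
ΔE = -47.46 − (-65.74) = 18.28 mV

18 mV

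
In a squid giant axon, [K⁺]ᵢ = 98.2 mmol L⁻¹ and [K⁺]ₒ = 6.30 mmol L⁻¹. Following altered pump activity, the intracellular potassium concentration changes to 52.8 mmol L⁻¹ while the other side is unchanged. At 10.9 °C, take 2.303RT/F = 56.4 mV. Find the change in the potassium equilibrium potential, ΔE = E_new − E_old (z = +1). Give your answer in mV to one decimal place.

E_old = (56.4/1)·log₁₀(6.30/98.2) = -67.27 mV
E_new = (56.4/1)·log₁₀(6.30/52.8) = -52.07 mV
ΔE = -52.07 − (-67.27) = 15.20 mV

15.2 mV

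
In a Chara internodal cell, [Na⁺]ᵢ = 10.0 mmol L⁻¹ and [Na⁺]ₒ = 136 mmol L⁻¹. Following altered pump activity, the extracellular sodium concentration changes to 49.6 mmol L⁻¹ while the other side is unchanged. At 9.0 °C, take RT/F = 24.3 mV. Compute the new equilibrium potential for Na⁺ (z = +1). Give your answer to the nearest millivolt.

After the shift: [Na⁺]_out = 49.6, [Na⁺]_in = 10.0 mmol L⁻¹.
E_new = (24.3/1)·ln(49.6/10.0) = 24.30 · (1.6014) = 38.91 mV

39 mV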